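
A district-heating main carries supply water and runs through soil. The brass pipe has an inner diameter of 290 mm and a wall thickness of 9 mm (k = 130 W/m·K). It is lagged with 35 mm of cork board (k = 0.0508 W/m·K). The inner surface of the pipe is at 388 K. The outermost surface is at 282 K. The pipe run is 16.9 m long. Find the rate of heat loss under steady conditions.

Q ≈ 2790 W

Radial resistances (cylindrical: R_cond = ln(r_o/r_i)/(2πkL), R_conv = 1/(h·2πrL)):
R_brass pipe wall = ln(154/145)/(2π×130×16.9) = 4.362×10^-6 K/W
R_cork board = ln(189/154)/(2π×0.0508×16.9) = 0.03797 K/W
R_total = 0.03797 K/W
Q = ΔT/R_total = 106/0.03797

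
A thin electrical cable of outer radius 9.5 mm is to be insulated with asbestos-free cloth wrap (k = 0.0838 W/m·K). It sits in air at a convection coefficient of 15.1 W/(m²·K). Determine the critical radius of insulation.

r_cr ≈ 5.55 mm

For a cylinder r_cr = k/h = 0.0838/15.1
r_cr = 5.55 mm; since the bare radius (9.5 mm) is above r_cr, any added insulation will reduce heat loss.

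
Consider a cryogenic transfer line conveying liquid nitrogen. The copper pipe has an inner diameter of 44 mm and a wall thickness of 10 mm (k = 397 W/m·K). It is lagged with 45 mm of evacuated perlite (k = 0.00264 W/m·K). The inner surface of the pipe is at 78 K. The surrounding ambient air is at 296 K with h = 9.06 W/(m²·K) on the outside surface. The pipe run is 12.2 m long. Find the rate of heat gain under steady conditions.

Q ≈ 50 W

Cylindrical conduction, so R = ln(r₂/r₁)/(2πkL) per layer, in series:
R_copper pipe wall = ln(32/22)/(2π×397×12.2) = 1.231×10^-5 K/W
R_evacuated perlite = ln(77/32)/(2π×0.00264×12.2) = 4.339 K/W
R_outer film = 1/(h_o·2πr_oL) = 1/(9.06×2π×0.077×12.2) = 0.0187 K/W
R_total = 4.358 K/W
Q = ΔT/R_total = 218/4.358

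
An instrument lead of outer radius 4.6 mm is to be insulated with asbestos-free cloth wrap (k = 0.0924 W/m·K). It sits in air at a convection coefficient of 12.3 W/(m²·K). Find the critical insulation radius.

For a cylinder r_cr = k/h = 0.0924/12.3
r_cr = 7.51 mm; since the bare radius (4.6 mm) is below r_cr, adding a thin layer of insulation will *increase* heat loss.

r_cr ≈ 7.51 mm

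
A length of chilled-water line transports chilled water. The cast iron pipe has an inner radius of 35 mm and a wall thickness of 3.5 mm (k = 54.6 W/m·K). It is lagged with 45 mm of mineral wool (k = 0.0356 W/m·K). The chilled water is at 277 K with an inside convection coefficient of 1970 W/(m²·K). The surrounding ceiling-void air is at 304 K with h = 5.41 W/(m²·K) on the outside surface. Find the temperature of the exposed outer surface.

Radial resistances (cylindrical: R_cond = ln(r_o/r_i)/(2πkL), R_conv = 1/(h·2πrL)):
R_inner film = 1/(h_i·2πr₁L) = 1/(1970×2π×0.035×1) = 0.002308 K/W
R_cast iron pipe wall = ln(38.5/35)/(2π×54.6×1) = 2.778×10^-4 K/W
R_mineral wool = ln(83.5/38.5)/(2π×0.0356×1) = 3.461 K/W
R_outer film = 1/(h_o·2πr_oL) = 1/(5.41×2π×0.0835×1) = 0.3523 K/W
R_total = 3.816 K/W
Q = ΔT/R_total = 27/3.816
Q = 7.08 W/m
T_interface = T_inner + Q·ΣR(inner→interface) = 277 + 7.08×3.464

T ≈ 302 K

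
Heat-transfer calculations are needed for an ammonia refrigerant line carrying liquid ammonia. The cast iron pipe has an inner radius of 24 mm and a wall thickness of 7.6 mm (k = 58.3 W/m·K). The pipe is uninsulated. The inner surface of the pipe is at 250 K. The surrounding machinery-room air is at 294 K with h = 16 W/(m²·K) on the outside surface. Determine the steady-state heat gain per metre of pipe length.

Radial resistances (cylindrical: R_cond = ln(r_o/r_i)/(2πkL), R_conv = 1/(h·2πrL)):
R_cast iron pipe wall = ln(31.6/24)/(2π×58.3×1) = 7.51×10^-4 K/W
R_outer film = 1/(h_o·2πr_oL) = 1/(16×2π×0.0316×1) = 0.3148 K/W
R_total = 0.3155 K/W
Q = ΔT/R_total = 44/0.3155

q′ ≈ 139 W/m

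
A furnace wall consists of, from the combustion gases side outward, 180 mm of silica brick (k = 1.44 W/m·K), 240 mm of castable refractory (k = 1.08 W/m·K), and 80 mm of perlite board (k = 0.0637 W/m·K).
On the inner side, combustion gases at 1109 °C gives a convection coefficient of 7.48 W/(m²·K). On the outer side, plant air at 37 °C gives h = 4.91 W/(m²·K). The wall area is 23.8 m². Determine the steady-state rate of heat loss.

Q ≈ 13100 W

Thermal resistances in series:
R_inner film = 1/(h_i·A) = 1/(7.48×23.8) = 0.005617 K/W
R_silica brick = L/(kA) = 0.18/(1.44×23.8) = 0.005252 K/W
R_castable refractory = L/(kA) = 0.24/(1.08×23.8) = 0.009337 K/W
R_perlite board = L/(kA) = 0.08/(0.0637×23.8) = 0.05277 K/W
R_outer film = 1/(h_o·A) = 1/(4.91×23.8) = 0.008557 K/W
R_total = 0.08153 K/W
Q = ΔT / R_total = 1072 / 0.08153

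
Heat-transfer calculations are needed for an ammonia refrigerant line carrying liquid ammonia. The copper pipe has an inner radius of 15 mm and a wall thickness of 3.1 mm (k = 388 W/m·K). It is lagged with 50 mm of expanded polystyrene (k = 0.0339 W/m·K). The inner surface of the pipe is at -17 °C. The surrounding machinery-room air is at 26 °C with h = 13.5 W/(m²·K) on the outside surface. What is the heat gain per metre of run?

Per-layer cylindrical resistances, series-summed:
R_copper pipe wall = ln(18.1/15)/(2π×388×1) = 7.706×10^-5 K/W
R_expanded polystyrene = ln(68.1/18.1)/(2π×0.0339×1) = 6.221 K/W
R_outer film = 1/(h_o·2πr_oL) = 1/(13.5×2π×0.0681×1) = 0.1731 K/W
R_total = 6.394 K/W
Q = ΔT/R_total = 43/6.394

q′ ≈ 6.72 W/m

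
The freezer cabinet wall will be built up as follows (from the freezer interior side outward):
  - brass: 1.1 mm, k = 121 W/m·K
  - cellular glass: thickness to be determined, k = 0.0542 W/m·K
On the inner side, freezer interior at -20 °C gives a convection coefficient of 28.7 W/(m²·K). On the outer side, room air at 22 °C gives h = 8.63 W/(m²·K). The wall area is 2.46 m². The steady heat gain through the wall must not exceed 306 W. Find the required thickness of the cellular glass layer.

L ≈ 10.1 mm

Using the resistance-network approach (series):
R_inner film = 1/(h_i·A) = 1/(28.7×2.46) = 0.01416 K/W
R_brass = L/(kA) = 0.0011/(121×2.46) = 3.695×10^-6 K/W
R_outer film = 1/(h_o·A) = 1/(8.63×2.46) = 0.0471 K/W
Sum of the known resistances R_other = 0.06127 K/W
Required total resistance R_tot = ΔT/Q_allow = 42/306 = 0.1373 K/W
R_cellular glass = R_tot − R_other = 0.07598 K/W
L = R·k·A = 0.07598×0.0542×2.46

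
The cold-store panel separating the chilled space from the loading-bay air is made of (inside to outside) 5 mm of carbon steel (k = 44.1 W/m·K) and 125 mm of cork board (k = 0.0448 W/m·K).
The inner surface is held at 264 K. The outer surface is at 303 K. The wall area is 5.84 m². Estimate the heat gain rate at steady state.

Model the wall as resistances in series:
R_carbon steel = L/(kA) = 0.005/(44.1×5.84) = 1.941×10^-5 K/W
R_cork board = L/(kA) = 0.125/(0.0448×5.84) = 0.4778 K/W
R_total = 0.4778 K/W
Q = ΔT / R_total = 39 / 0.4778

Q ≈ 81.6 W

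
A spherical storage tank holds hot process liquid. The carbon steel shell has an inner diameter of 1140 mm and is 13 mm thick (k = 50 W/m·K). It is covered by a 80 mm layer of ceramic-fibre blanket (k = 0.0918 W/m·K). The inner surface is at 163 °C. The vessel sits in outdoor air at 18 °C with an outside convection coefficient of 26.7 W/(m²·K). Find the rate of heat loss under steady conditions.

For a spherical shell R = (1/r₁ − 1/r₂)/(4πk); film R = 1/(h·4πr²). In series:
R_carbon steel shell = (1/0.57 − 1/0.583)/(4π×50) = 6.226×10^-5 K/W
R_ceramic-fibre blanket = (1/0.583 − 1/0.663)/(4π×0.0918) = 0.1794 K/W
R_outer film = 1/(h·4πr_o²) = 1/(26.7×4π×0.663²) = 0.00678 K/W
R_total = 0.1863 K/W
Q = ΔT/R_total = 145/0.1863

Q ≈ 778 W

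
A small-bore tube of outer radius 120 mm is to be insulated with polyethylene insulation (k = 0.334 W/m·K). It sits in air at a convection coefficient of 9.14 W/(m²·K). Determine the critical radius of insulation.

r_cr ≈ 36.5 mm

For a cylinder r_cr = k/h = 0.334/9.14
r_cr = 36.5 mm; since the bare radius (120 mm) is above r_cr, any added insulation will reduce heat loss.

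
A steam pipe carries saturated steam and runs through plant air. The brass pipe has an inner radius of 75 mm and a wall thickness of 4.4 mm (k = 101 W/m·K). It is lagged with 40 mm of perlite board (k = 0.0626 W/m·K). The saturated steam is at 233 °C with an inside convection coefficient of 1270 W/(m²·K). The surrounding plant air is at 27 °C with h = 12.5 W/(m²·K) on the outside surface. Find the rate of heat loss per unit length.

q′ ≈ 180 W/m

Treating each annulus and film as a series resistance:
R_inner film = 1/(h_i·2πr₁L) = 1/(1270×2π×0.075×1) = 0.001671 K/W
R_brass pipe wall = ln(79.4/75)/(2π×101×1) = 8.984×10^-5 K/W
R_perlite board = ln(119.4/79.4)/(2π×0.0626×1) = 1.037 K/W
R_outer film = 1/(h_o·2πr_oL) = 1/(12.5×2π×0.1194×1) = 0.1066 K/W
R_total = 1.146 K/W
Q = ΔT/R_total = 206/1.146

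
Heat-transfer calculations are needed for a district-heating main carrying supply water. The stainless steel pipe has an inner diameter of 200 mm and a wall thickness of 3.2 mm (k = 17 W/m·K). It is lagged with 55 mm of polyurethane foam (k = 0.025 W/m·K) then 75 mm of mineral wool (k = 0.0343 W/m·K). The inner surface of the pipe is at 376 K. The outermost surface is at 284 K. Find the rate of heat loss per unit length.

q′ ≈ 20.4 W/m

Cylindrical conduction, so R = ln(r₂/r₁)/(2πkL) per layer, in series:
R_stainless steel pipe wall = ln(103.2/100)/(2π×17×1) = 2.949×10^-4 K/W
R_polyurethane foam = ln(158.2/103.2)/(2π×0.025×1) = 2.72 K/W
R_mineral wool = ln(233.2/158.2)/(2π×0.0343×1) = 1.801 K/W
R_total = 4.52 K/W
Q = ΔT/R_total = 92/4.52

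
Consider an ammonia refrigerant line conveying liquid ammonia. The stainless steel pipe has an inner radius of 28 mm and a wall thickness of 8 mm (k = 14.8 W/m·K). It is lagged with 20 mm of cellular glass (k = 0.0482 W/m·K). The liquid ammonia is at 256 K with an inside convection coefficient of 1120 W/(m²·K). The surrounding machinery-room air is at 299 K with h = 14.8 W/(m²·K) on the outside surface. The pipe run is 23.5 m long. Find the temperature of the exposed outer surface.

T ≈ 294 K

Cylindrical conduction, so R = ln(r₂/r₁)/(2πkL) per layer, in series:
R_inner film = 1/(h_i·2πr₁L) = 1/(1120×2π×0.028×23.5) = 2.16×10^-4 K/W
R_stainless steel pipe wall = ln(36/28)/(2π×14.8×23.5) = 1.15×10^-4 K/W
R_cellular glass = ln(56/36)/(2π×0.0482×23.5) = 0.06208 K/W
R_outer film = 1/(h_o·2πr_oL) = 1/(14.8×2π×0.056×23.5) = 0.008172 K/W
R_total = 0.07058 K/W
Q = ΔT/R_total = 43/0.07058
Q = 609 W
T_interface = T_inner + Q·ΣR(inner→interface) = 256 + 609×0.06241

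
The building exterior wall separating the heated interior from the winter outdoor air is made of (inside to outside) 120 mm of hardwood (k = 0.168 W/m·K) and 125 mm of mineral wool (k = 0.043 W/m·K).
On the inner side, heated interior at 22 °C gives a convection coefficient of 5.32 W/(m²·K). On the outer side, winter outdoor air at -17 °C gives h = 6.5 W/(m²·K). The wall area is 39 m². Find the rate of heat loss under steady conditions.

Treating each layer as a thermal resistance in series:
R_inner film = 1/(h_i·A) = 1/(5.32×39) = 0.00482 K/W
R_hardwood = L/(kA) = 0.12/(0.168×39) = 0.01832 K/W
R_mineral wool = L/(kA) = 0.125/(0.043×39) = 0.07454 K/W
R_outer film = 1/(h_o·A) = 1/(6.5×39) = 0.003945 K/W
R_total = 0.1016 K/W
Q = ΔT / R_total = 39 / 0.1016

Q ≈ 384 W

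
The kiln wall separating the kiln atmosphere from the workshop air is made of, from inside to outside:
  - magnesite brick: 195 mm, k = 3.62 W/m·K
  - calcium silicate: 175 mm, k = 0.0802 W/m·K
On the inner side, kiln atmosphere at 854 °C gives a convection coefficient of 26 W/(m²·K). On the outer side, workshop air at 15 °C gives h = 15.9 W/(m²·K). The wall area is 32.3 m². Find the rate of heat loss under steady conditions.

Q ≈ 11600 W

Series thermal resistances:
R_inner film = 1/(h_i·A) = 1/(26×32.3) = 0.001191 K/W
R_magnesite brick = L/(kA) = 0.195/(3.62×32.3) = 0.001668 K/W
R_calcium silicate = L/(kA) = 0.175/(0.0802×32.3) = 0.06756 K/W
R_outer film = 1/(h_o·A) = 1/(15.9×32.3) = 0.001947 K/W
R_total = 0.07236 K/W
Q = ΔT / R_total = 839 / 0.07236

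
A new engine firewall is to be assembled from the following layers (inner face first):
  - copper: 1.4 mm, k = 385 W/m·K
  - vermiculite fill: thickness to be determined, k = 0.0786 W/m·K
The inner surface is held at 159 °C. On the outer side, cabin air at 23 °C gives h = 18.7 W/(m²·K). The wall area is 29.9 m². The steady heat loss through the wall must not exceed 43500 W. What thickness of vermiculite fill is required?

L ≈ 3.14 mm

Using the resistance-network approach (series):
R_copper = L/(kA) = 0.0014/(385×29.9) = 1.216×10^-7 K/W
R_outer film = 1/(h_o·A) = 1/(18.7×29.9) = 0.001788 K/W
Sum of the known resistances R_other = 0.001789 K/W
Required total resistance R_tot = ΔT/Q_allow = 136/43500 = 0.003126 K/W
R_vermiculite fill = R_tot − R_other = 0.001338 K/W
L = R·k·A = 0.001338×0.0786×29.9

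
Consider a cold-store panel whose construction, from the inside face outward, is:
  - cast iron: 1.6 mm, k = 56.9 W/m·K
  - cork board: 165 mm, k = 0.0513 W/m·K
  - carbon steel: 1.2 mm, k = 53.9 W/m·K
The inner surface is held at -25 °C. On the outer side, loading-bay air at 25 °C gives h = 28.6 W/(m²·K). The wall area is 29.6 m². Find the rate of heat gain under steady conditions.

Using the resistance-network approach (series):
R_cast iron = L/(kA) = 0.0016/(56.9×29.6) = 9.5×10^-7 K/W
R_cork board = L/(kA) = 0.165/(0.0513×29.6) = 0.1087 K/W
R_carbon steel = L/(kA) = 0.0012/(53.9×29.6) = 7.521×10^-7 K/W
R_outer film = 1/(h_o·A) = 1/(28.6×29.6) = 0.001181 K/W
R_total = 0.1098 K/W
Q = ΔT / R_total = 50 / 0.1098

Q ≈ 455 W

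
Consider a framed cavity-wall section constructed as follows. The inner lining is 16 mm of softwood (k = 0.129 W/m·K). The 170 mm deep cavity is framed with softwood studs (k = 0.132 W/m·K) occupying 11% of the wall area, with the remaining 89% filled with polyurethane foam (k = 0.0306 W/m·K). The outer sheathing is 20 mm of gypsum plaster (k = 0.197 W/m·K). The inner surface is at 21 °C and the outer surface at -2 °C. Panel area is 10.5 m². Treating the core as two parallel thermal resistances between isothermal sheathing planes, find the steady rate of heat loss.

Q ≈ 56.2 W

Sheathing layers in series; stud and cavity paths in parallel between them.
R_inner = 0.016/(0.129×10.5) = 0.01181 K/W
R_stud  = 0.17/(0.132×0.11×10.5) = 1.115 K/W
R_cav   = 0.17/(0.0306×0.89×10.5) = 0.5945 K/W
1/R_core = 1/R_stud + 1/R_cav → R_core = 0.3878 K/W
R_outer = 0.02/(0.197×10.5) = 0.009669 K/W
R_total = 0.4092 K/W
Q = ΔT/R_total = 23/0.4092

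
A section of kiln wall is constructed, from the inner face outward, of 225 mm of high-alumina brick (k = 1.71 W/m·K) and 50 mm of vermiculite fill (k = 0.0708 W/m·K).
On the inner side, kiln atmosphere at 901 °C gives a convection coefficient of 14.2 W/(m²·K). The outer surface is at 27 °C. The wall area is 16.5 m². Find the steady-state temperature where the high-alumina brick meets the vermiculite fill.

T ≈ 707 °C

Series thermal resistances:
R_inner film = 1/(h_i·A) = 1/(14.2×16.5) = 0.004268 K/W
R_high-alumina brick = L/(kA) = 0.225/(1.71×16.5) = 0.007974 K/W
R_vermiculite fill = L/(kA) = 0.05/(0.0708×16.5) = 0.0428 K/W
R_total = 0.05504 K/W;  Q = ΔT/R_total = 874/0.05504 = 15880 W
T_interface = T_inner − Q·ΣR(inner→interface) = 901 − 15900×0.01224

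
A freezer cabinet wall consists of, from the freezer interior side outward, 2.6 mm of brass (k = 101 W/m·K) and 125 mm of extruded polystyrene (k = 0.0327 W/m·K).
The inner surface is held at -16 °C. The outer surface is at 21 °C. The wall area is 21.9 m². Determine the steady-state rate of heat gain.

Series thermal resistances:
R_brass = L/(kA) = 0.0026/(101×21.9) = 1.175×10^-6 K/W
R_extruded polystyrene = L/(kA) = 0.125/(0.0327×21.9) = 0.1745 K/W
R_total = 0.1746 K/W
Q = ΔT / R_total = 37 / 0.1746

Q ≈ 212 W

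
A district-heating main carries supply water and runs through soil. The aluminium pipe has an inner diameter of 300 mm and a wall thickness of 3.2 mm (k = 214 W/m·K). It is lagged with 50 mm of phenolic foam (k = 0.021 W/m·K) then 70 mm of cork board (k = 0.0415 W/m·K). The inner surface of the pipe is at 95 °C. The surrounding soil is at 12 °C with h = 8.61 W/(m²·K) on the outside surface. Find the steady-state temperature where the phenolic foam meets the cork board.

Per-layer cylindrical resistances, series-summed:
R_aluminium pipe wall = ln(153.2/150)/(2π×214×1) = 1.57×10^-5 K/W
R_phenolic foam = ln(203.2/153.2)/(2π×0.021×1) = 2.141 K/W
R_cork board = ln(273.2/203.2)/(2π×0.0415×1) = 1.135 K/W
R_outer film = 1/(h_o·2πr_oL) = 1/(8.61×2π×0.2732×1) = 0.06766 K/W
R_total = 3.344 K/W
Q = ΔT/R_total = 83/3.344
Q = 24.8 W/m
T_interface = T_inner − Q·ΣR(inner→interface) = 95 − 24.8×2.141

T ≈ 41.9 °C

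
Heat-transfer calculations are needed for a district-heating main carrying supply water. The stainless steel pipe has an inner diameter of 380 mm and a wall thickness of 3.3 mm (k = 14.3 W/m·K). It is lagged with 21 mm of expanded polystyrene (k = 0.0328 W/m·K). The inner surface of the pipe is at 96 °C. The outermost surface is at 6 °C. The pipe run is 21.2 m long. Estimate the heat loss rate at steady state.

Treating each annulus and film as a series resistance:
R_stainless steel pipe wall = ln(193.3/190)/(2π×14.3×21.2) = 9.04×10^-6 K/W
R_expanded polystyrene = ln(214.3/193.3)/(2π×0.0328×21.2) = 0.02361 K/W
R_total = 0.02361 K/W
Q = ΔT/R_total = 90/0.02361

Q ≈ 3810 W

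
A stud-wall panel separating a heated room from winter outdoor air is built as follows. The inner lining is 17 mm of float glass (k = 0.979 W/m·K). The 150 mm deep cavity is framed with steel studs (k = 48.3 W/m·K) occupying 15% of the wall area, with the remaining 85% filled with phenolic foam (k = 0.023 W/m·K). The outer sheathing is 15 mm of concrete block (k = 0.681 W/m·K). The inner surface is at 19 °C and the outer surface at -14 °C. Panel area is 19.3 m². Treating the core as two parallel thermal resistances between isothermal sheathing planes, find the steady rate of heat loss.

Sheathing layers in series; stud and cavity paths in parallel between them.
R_inner = 0.017/(0.979×19.3) = 8.997×10^-4 K/W
R_stud  = 0.15/(48.3×0.15×19.3) = 0.001073 K/W
R_cav   = 0.15/(0.023×0.85×19.3) = 0.3975 K/W
1/R_core = 1/R_stud + 1/R_cav → R_core = 0.00107 K/W
R_outer = 0.015/(0.681×19.3) = 0.001141 K/W
R_total = 0.003111 K/W
Q = ΔT/R_total = 33/0.003111

Q ≈ 10600 W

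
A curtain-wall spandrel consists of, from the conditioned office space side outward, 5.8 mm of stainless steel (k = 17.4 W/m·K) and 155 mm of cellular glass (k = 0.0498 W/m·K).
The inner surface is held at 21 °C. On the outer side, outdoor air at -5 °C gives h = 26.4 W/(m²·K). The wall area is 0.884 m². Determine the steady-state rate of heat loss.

Using the resistance-network approach (series):
R_stainless steel = L/(kA) = 0.0058/(17.4×0.884) = 3.771×10^-4 K/W
R_cellular glass = L/(kA) = 0.155/(0.0498×0.884) = 3.521 K/W
R_outer film = 1/(h_o·A) = 1/(26.4×0.884) = 0.04285 K/W
R_total = 3.564 K/W
Q = ΔT / R_total = 26 / 3.564

Q ≈ 7.29 W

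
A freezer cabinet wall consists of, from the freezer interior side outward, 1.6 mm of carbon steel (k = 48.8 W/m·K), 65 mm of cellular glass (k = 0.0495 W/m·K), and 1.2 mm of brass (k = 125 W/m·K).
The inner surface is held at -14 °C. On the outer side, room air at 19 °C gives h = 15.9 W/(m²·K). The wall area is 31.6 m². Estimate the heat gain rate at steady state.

Model the wall as resistances in series:
R_carbon steel = L/(kA) = 0.0016/(48.8×31.6) = 1.038×10^-6 K/W
R_cellular glass = L/(kA) = 0.065/(0.0495×31.6) = 0.04155 K/W
R_brass = L/(kA) = 0.0012/(125×31.6) = 3.038×10^-7 K/W
R_outer film = 1/(h_o·A) = 1/(15.9×31.6) = 0.00199 K/W
R_total = 0.04355 K/W
Q = ΔT / R_total = 33 / 0.04355

Q ≈ 758 W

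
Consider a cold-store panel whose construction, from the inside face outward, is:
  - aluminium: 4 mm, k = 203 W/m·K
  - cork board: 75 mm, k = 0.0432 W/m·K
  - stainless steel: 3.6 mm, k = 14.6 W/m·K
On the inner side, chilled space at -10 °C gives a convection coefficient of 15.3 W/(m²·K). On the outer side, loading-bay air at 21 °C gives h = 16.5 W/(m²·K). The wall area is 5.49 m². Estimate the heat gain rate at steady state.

Q ≈ 91.4 W

Series thermal resistances:
R_inner film = 1/(h_i·A) = 1/(15.3×5.49) = 0.01191 K/W
R_aluminium = L/(kA) = 0.004/(203×5.49) = 3.589×10^-6 K/W
R_cork board = L/(kA) = 0.075/(0.0432×5.49) = 0.3162 K/W
R_stainless steel = L/(kA) = 0.0036/(14.6×5.49) = 4.491×10^-5 K/W
R_outer film = 1/(h_o·A) = 1/(16.5×5.49) = 0.01104 K/W
R_total = 0.3392 K/W
Q = ΔT / R_total = 31 / 0.3392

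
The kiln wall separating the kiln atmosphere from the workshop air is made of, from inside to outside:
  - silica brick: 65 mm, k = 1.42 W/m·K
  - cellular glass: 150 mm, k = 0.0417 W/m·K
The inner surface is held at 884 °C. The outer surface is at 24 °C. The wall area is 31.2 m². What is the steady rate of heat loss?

Treating each layer as a thermal resistance in series:
R_silica brick = L/(kA) = 0.065/(1.42×31.2) = 0.001467 K/W
R_cellular glass = L/(kA) = 0.15/(0.0417×31.2) = 0.1153 K/W
R_total = 0.1168 K/W
Q = ΔT / R_total = 860 / 0.1168

Q ≈ 7370 W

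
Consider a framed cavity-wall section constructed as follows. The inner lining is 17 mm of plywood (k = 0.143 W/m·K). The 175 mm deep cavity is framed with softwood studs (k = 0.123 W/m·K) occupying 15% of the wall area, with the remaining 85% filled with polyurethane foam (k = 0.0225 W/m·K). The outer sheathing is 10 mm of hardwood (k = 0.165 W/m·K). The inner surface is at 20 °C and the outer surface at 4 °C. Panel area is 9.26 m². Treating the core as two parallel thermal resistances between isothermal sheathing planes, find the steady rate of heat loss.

Q ≈ 30.6 W

Sheathing layers in series; stud and cavity paths in parallel between them.
R_inner = 0.017/(0.143×9.26) = 0.01284 K/W
R_stud  = 0.175/(0.123×0.15×9.26) = 1.024 K/W
R_cav   = 0.175/(0.0225×0.85×9.26) = 0.9882 K/W
1/R_core = 1/R_stud + 1/R_cav → R_core = 0.503 K/W
R_outer = 0.01/(0.165×9.26) = 0.006545 K/W
R_total = 0.5223 K/W
Q = ΔT/R_total = 16/0.5223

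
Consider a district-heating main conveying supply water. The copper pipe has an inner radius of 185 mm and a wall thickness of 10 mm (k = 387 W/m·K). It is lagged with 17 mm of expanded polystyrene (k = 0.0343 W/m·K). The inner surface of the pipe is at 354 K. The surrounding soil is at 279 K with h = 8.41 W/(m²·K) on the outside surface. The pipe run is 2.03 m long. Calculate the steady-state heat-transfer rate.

Q ≈ 319 W

For a radial system each layer contributes R = ln(r_out/r_in)/(2πkL); films add R = 1/(hA).
R_copper pipe wall = ln(195/185)/(2π×387×2.03) = 1.066×10^-5 K/W
R_expanded polystyrene = ln(212/195)/(2π×0.0343×2.03) = 0.1911 K/W
R_outer film = 1/(h_o·2πr_oL) = 1/(8.41×2π×0.212×2.03) = 0.04397 K/W
R_total = 0.235 K/W
Q = ΔT/R_total = 75/0.235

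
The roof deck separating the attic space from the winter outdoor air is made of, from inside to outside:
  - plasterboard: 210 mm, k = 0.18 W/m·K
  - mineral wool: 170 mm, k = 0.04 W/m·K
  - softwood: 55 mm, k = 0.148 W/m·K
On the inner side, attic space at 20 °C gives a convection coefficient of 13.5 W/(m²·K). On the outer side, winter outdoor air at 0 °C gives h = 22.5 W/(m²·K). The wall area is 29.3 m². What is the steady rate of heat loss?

Treating each layer as a thermal resistance in series:
R_inner film = 1/(h_i·A) = 1/(13.5×29.3) = 0.002528 K/W
R_plasterboard = L/(kA) = 0.21/(0.18×29.3) = 0.03982 K/W
R_mineral wool = L/(kA) = 0.17/(0.04×29.3) = 0.1451 K/W
R_softwood = L/(kA) = 0.055/(0.148×29.3) = 0.01268 K/W
R_outer film = 1/(h_o·A) = 1/(22.5×29.3) = 0.001517 K/W
R_total = 0.2016 K/W
Q = ΔT / R_total = 20 / 0.2016

Q ≈ 99.2 W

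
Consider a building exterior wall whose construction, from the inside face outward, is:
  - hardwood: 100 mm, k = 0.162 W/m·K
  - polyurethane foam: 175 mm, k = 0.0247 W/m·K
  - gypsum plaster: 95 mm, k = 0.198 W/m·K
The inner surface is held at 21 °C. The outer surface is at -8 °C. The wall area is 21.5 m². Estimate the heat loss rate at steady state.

Q ≈ 76.2 W

Using the resistance-network approach (series):
R_hardwood = L/(kA) = 0.1/(0.162×21.5) = 0.02871 K/W
R_polyurethane foam = L/(kA) = 0.175/(0.0247×21.5) = 0.3295 K/W
R_gypsum plaster = L/(kA) = 0.095/(0.198×21.5) = 0.02232 K/W
R_total = 0.3806 K/W
Q = ΔT / R_total = 29 / 0.3806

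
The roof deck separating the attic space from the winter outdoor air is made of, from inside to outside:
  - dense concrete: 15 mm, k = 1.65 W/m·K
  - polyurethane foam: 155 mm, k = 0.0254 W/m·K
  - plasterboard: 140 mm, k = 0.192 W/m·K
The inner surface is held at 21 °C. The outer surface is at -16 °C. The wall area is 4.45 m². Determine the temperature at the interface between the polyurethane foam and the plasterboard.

T ≈ -12.1 °C

Model the wall as resistances in series:
R_dense concrete = L/(kA) = 0.015/(1.65×4.45) = 0.002043 K/W
R_polyurethane foam = L/(kA) = 0.155/(0.0254×4.45) = 1.371 K/W
R_plasterboard = L/(kA) = 0.14/(0.192×4.45) = 0.1639 K/W
R_total = 1.537 K/W;  Q = ΔT/R_total = 37/1.537 = 24.07 W
T_interface = T_inner − Q·ΣR(inner→interface) = 21 − 24.1×1.373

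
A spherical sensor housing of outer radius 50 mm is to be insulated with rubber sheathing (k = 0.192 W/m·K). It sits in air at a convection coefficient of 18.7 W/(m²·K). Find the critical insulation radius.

r_cr ≈ 20.5 mm

For a sphere r_cr = 2k/h = 2×0.192/18.7
r_cr = 20.5 mm; since the bare radius (50 mm) is above r_cr, any added insulation will reduce heat loss.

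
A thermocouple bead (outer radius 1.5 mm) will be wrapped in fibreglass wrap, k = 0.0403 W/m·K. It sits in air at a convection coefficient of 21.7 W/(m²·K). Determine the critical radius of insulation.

For a sphere r_cr = 2k/h = 2×0.0403/21.7
r_cr = 3.71 mm; since the bare radius (1.5 mm) is below r_cr, adding a thin layer of insulation will *increase* heat loss.

r_cr ≈ 3.71 mm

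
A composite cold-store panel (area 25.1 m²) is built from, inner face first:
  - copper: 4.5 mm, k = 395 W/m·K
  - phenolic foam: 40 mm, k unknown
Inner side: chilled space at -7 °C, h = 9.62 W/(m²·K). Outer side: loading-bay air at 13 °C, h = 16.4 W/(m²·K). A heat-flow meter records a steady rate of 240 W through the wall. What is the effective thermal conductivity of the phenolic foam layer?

k ≈ 0.0208 W/(m·K)

Model the wall as resistances in series:
R_inner film = 1/(h_i·A) = 1/(9.62×25.1) = 0.004141 K/W
R_copper = L/(kA) = 0.0045/(395×25.1) = 4.539×10^-7 K/W
R_outer film = 1/(h_o·A) = 1/(16.4×25.1) = 0.002429 K/W
Sum of known resistances R_other = 0.006571 K/W
Total R = ΔT/Q = 20/240 = 0.08333 K/W
R_phenolic foam = R_total − R_other = 0.07676 K/W
k = L/(R·A) = 0.04/(0.07676×25.1)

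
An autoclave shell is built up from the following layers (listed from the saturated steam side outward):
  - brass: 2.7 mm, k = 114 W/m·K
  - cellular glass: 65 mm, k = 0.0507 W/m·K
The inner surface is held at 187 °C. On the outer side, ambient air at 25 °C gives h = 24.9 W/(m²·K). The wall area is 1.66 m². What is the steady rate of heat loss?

Thermal resistances in series:
R_brass = L/(kA) = 0.0027/(114×1.66) = 1.427×10^-5 K/W
R_cellular glass = L/(kA) = 0.065/(0.0507×1.66) = 0.7723 K/W
R_outer film = 1/(h_o·A) = 1/(24.9×1.66) = 0.02419 K/W
R_total = 0.7965 K/W
Q = ΔT / R_total = 162 / 0.7965

Q ≈ 203 W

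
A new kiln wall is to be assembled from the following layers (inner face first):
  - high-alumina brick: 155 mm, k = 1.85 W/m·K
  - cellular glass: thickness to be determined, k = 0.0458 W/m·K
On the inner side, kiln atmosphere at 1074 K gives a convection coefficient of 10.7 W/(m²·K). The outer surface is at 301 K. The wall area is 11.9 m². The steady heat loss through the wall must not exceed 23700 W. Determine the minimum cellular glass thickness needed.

L ≈ 9.66 mm

Thermal resistances in series:
R_inner film = 1/(h_i·A) = 1/(10.7×11.9) = 0.007854 K/W
R_high-alumina brick = L/(kA) = 0.155/(1.85×11.9) = 0.007041 K/W
Sum of the known resistances R_other = 0.01489 K/W
Required total resistance R_tot = ΔT/Q_allow = 773/23700 = 0.03262 K/W
R_cellular glass = R_tot − R_other = 0.01772 K/W
L = R·k·A = 0.01772×0.0458×11.9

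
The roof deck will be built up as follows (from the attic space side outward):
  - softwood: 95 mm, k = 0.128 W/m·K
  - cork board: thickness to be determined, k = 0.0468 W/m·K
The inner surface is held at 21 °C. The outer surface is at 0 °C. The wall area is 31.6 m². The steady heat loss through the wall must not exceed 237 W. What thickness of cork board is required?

Model the wall as resistances in series:
R_softwood = L/(kA) = 0.095/(0.128×31.6) = 0.02349 K/W
Sum of the known resistances R_other = 0.02349 K/W
Required total resistance R_tot = ΔT/Q_allow = 21/237 = 0.08861 K/W
R_cork board = R_tot − R_other = 0.06512 K/W
L = R·k·A = 0.06512×0.0468×31.6

L ≈ 96.3 mm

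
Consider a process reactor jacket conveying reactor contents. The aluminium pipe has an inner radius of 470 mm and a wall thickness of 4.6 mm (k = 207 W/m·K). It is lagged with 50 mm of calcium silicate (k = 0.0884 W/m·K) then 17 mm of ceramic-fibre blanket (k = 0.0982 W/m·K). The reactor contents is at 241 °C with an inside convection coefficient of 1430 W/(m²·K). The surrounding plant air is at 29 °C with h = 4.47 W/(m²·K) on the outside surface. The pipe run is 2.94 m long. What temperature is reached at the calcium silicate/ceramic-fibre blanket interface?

T ≈ 113 °C

Radial resistances (cylindrical: R_cond = ln(r_o/r_i)/(2πkL), R_conv = 1/(h·2πrL)):
R_inner film = 1/(h_i·2πr₁L) = 1/(1430×2π×0.47×2.94) = 8.055×10^-5 K/W
R_aluminium pipe wall = ln(474.6/470)/(2π×207×2.94) = 2.547×10^-6 K/W
R_calcium silicate = ln(524.6/474.6)/(2π×0.0884×2.94) = 0.06134 K/W
R_ceramic-fibre blanket = ln(541.6/524.6)/(2π×0.0982×2.94) = 0.01758 K/W
R_outer film = 1/(h_o·2πr_oL) = 1/(4.47×2π×0.5416×2.94) = 0.02236 K/W
R_total = 0.1014 K/W
Q = ΔT/R_total = 212/0.1014
Q = 2090 W
T_interface = T_inner − Q·ΣR(inner→interface) = 241 − 2090×0.06142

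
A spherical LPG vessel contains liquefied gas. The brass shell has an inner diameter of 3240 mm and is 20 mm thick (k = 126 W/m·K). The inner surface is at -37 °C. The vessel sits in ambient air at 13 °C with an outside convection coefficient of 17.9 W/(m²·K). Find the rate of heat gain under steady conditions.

Q ≈ 30200 W

Each spherical layer contributes R = (1/r_i − 1/r_o)/(4πk):
R_brass shell = (1/1.62 − 1/1.64)/(4π×126) = 4.754×10^-6 K/W
R_outer film = 1/(h·4πr_o²) = 1/(17.9×4π×1.64²) = 0.001653 K/W
R_total = 0.001658 K/W
Q = ΔT/R_total = 50/0.001658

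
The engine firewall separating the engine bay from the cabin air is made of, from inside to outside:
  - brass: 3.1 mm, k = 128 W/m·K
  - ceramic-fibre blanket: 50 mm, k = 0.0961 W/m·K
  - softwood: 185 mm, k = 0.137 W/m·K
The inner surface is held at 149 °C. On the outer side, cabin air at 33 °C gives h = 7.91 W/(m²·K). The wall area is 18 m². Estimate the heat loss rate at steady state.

Q ≈ 1050 W

Series thermal resistances:
R_brass = L/(kA) = 0.0031/(128×18) = 1.345×10^-6 K/W
R_ceramic-fibre blanket = L/(kA) = 0.05/(0.0961×18) = 0.02891 K/W
R_softwood = L/(kA) = 0.185/(0.137×18) = 0.07502 K/W
R_outer film = 1/(h_o·A) = 1/(7.91×18) = 0.007023 K/W
R_total = 0.111 K/W
Q = ΔT / R_total = 116 / 0.111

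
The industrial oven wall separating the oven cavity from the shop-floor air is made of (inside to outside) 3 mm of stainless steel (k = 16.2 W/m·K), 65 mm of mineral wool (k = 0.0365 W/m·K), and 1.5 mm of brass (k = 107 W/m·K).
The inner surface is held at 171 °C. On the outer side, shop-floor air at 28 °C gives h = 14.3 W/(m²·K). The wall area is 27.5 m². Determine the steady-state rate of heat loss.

Q ≈ 2120 W

Model the wall as resistances in series:
R_stainless steel = L/(kA) = 0.003/(16.2×27.5) = 6.734×10^-6 K/W
R_mineral wool = L/(kA) = 0.065/(0.0365×27.5) = 0.06476 K/W
R_brass = L/(kA) = 0.0015/(107×27.5) = 5.098×10^-7 K/W
R_outer film = 1/(h_o·A) = 1/(14.3×27.5) = 0.002543 K/W
R_total = 0.06731 K/W
Q = ΔT / R_total = 143 / 0.06731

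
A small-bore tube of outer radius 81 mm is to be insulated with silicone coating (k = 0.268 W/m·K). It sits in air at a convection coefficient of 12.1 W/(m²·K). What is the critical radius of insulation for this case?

For a cylinder r_cr = k/h = 0.268/12.1
r_cr = 22.1 mm; since the bare radius (81 mm) is above r_cr, any added insulation will reduce heat loss.

r_cr ≈ 22.1 mm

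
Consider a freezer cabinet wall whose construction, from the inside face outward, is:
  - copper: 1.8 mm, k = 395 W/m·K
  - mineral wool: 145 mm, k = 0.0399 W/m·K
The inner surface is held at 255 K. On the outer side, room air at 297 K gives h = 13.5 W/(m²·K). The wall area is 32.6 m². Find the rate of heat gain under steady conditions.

Using the resistance-network approach (series):
R_copper = L/(kA) = 0.0018/(395×32.6) = 1.398×10^-7 K/W
R_mineral wool = L/(kA) = 0.145/(0.0399×32.6) = 0.1115 K/W
R_outer film = 1/(h_o·A) = 1/(13.5×32.6) = 0.002272 K/W
R_total = 0.1137 K/W
Q = ΔT / R_total = 42 / 0.1137

Q ≈ 369 W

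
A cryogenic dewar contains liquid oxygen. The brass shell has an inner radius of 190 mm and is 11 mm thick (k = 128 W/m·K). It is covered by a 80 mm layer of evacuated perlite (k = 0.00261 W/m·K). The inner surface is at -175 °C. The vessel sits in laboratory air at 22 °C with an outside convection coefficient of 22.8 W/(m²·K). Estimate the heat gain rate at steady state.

Spherical conduction: R = (1/r_in − 1/r_out)/(4πk) per layer; series-sum.
R_brass shell = (1/0.19 − 1/0.201)/(4π×128) = 1.791×10^-4 K/W
R_evacuated perlite = (1/0.201 − 1/0.281)/(4π×0.00261) = 43.19 K/W
R_outer film = 1/(h·4πr_o²) = 1/(22.8×4π×0.281²) = 0.0442 K/W
R_total = 43.23 K/W
Q = ΔT/R_total = 197/43.23

Q ≈ 4.56 W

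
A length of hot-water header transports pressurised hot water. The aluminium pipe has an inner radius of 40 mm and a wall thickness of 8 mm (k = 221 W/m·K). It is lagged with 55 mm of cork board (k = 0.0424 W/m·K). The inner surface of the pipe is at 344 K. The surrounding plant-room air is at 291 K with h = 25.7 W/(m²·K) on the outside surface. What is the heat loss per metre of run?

Per-layer cylindrical resistances, series-summed:
R_aluminium pipe wall = ln(48/40)/(2π×221×1) = 1.313×10^-4 K/W
R_cork board = ln(103/48)/(2π×0.0424×1) = 2.866 K/W
R_outer film = 1/(h_o·2πr_oL) = 1/(25.7×2π×0.103×1) = 0.06012 K/W
R_total = 2.926 K/W
Q = ΔT/R_total = 53/2.926

q′ ≈ 18.1 W/m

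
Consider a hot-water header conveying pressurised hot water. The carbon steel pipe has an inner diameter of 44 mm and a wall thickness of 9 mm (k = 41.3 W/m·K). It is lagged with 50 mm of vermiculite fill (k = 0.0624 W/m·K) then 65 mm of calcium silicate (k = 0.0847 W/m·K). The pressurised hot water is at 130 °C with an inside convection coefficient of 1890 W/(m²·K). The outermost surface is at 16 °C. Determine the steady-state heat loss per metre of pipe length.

For a radial system each layer contributes R = ln(r_out/r_in)/(2πkL); films add R = 1/(hA).
R_inner film = 1/(h_i·2πr₁L) = 1/(1890×2π×0.022×1) = 0.003828 K/W
R_carbon steel pipe wall = ln(31/22)/(2π×41.3×1) = 0.001322 K/W
R_vermiculite fill = ln(81/31)/(2π×0.0624×1) = 2.45 K/W
R_calcium silicate = ln(146/81)/(2π×0.0847×1) = 1.107 K/W
R_total = 3.562 K/W
Q = ΔT/R_total = 114/3.562

q′ ≈ 32 W/m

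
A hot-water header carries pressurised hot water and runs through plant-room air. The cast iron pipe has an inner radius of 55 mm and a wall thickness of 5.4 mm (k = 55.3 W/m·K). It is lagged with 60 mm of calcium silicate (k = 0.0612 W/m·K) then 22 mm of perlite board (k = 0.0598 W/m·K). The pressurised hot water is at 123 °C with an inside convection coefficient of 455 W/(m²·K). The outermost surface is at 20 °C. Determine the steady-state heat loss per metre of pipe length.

q′ ≈ 45.8 W/m

Cylindrical conduction, so R = ln(r₂/r₁)/(2πkL) per layer, in series:
R_inner film = 1/(h_i·2πr₁L) = 1/(455×2π×0.055×1) = 0.00636 K/W
R_cast iron pipe wall = ln(60.4/55)/(2π×55.3×1) = 2.695×10^-4 K/W
R_calcium silicate = ln(120.4/60.4)/(2π×0.0612×1) = 1.794 K/W
R_perlite board = ln(142.4/120.4)/(2π×0.0598×1) = 0.4466 K/W
R_total = 2.247 K/W
Q = ΔT/R_total = 103/2.247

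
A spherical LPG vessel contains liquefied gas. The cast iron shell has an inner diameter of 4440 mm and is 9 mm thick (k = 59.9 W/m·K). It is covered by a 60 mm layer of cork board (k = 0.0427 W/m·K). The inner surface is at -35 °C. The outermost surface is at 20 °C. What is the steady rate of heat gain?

For a spherical shell R = (1/r₁ − 1/r₂)/(4πk); film R = 1/(h·4πr²). In series:
R_cast iron shell = (1/2.22 − 1/2.229)/(4π×59.9) = 2.416×10^-6 K/W
R_cork board = (1/2.229 − 1/2.289)/(4π×0.0427) = 0.02192 K/W
R_total = 0.02192 K/W
Q = ΔT/R_total = 55/0.02192

Q ≈ 2510 W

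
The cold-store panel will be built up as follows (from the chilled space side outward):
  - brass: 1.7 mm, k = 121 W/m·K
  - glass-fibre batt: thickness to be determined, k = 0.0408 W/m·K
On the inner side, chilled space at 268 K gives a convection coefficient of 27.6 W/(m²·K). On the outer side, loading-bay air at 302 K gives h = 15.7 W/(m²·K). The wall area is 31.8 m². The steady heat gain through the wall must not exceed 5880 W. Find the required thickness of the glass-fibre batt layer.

L ≈ 3.42 mm

Using the resistance-network approach (series):
R_inner film = 1/(h_i·A) = 1/(27.6×31.8) = 0.001139 K/W
R_brass = L/(kA) = 0.0017/(121×31.8) = 4.418×10^-7 K/W
R_outer film = 1/(h_o·A) = 1/(15.7×31.8) = 0.002003 K/W
Sum of the known resistances R_other = 0.003143 K/W
Required total resistance R_tot = ΔT/Q_allow = 34/5880 = 0.005782 K/W
R_glass-fibre batt = R_tot − R_other = 0.00264 K/W
L = R·k·A = 0.00264×0.0408×31.8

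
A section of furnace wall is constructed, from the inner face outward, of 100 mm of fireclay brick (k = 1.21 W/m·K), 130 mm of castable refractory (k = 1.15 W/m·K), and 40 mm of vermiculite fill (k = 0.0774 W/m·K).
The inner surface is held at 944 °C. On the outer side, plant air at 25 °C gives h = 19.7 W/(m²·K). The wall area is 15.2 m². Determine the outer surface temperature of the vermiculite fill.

Thermal resistances in series:
R_fireclay brick = L/(kA) = 0.1/(1.21×15.2) = 0.005437 K/W
R_castable refractory = L/(kA) = 0.13/(1.15×15.2) = 0.007437 K/W
R_vermiculite fill = L/(kA) = 0.04/(0.0774×15.2) = 0.034 K/W
R_outer film = 1/(h_o·A) = 1/(19.7×15.2) = 0.00334 K/W
R_total = 0.05021 K/W;  Q = ΔT/R_total = 919/0.05021 = 18300 W
T_interface = T_inner − Q·ΣR(inner→interface) = 944 − 18300×0.04687

T ≈ 86.1 °C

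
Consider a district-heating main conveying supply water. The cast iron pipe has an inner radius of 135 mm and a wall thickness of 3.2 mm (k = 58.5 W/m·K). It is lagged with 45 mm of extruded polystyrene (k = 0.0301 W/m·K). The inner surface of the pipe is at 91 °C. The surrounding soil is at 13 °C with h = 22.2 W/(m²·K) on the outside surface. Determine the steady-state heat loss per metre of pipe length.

Per-layer cylindrical resistances, series-summed:
R_cast iron pipe wall = ln(138.2/135)/(2π×58.5×1) = 6.374×10^-5 K/W
R_extruded polystyrene = ln(183.2/138.2)/(2π×0.0301×1) = 1.49 K/W
R_outer film = 1/(h_o·2πr_oL) = 1/(22.2×2π×0.1832×1) = 0.03913 K/W
R_total = 1.53 K/W
Q = ΔT/R_total = 78/1.53

q′ ≈ 51 W/m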